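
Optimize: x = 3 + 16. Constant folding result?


3 + 16 = 19 at compile time
Optimized: x = 19


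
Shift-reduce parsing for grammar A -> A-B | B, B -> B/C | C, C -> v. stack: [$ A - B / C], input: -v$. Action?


handle 'B/C' on top
Action: reduce (B -> B/C)


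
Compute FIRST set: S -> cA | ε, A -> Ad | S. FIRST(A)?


Per alternative of A: FIRST(Ad) = {c, d}; FIRST(S) = {c, ε}
FIRST(A) = {c, d, ε}


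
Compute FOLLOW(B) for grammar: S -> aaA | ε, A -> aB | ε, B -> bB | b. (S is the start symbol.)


$ ∈ FOLLOW(S). For each A -> αBβ: add FIRST(β)\{ε} to FOLLOW(B); if β nullable, add FOLLOW(A).
FOLLOW(B) = {$}


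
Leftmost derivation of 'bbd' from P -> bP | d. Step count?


Derivation: P => bP => bbP => bbd
Steps: 3


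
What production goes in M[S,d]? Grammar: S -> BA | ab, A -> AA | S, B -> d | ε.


For [S, d]: 'd' ∈ FIRST(BA)
Entry: S -> BA


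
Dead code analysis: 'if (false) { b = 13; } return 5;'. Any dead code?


condition is constant false, so the whole block is unreachable
Dead: 'if (false) { b = 13; }'


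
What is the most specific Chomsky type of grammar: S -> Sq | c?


Left-linear: every RHS is a terminal or one nonterminal followed by a terminal
Classification: Type 3 (Regular)


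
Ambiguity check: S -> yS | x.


right-linear, alternatives start with distinct terminals 'y' vs 'x': unique leftmost derivation
Unambiguous


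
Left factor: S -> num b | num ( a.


Common prefix: 'num'
Factored: S -> num S', S' -> b | ( a


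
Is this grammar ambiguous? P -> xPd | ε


balanced x^n…d^n: each string has a unique parse
Unambiguous


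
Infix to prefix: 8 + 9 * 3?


'*' binds tighter: tree is (+ 8 (* 9 3))
Prefix: + 8 * 9 3


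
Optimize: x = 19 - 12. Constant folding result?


19 - 12 = 7 at compile time
Optimized: x = 7


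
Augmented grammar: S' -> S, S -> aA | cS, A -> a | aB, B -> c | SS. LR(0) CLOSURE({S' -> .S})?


Start: S' -> .S
For each item with dot before a nonterminal B, add B -> .γ for every B-production
Closure: [S' -> .S, S -> .aA, S -> .cS]


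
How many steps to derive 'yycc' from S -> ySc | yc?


Derivation: S => ySc => yycc
Steps: 2


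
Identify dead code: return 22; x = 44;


statement follows a return and is unreachable
Dead: 'x = 44'


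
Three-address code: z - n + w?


Break into single-operator statements:
t1 = z - n
t2 = t1 + w


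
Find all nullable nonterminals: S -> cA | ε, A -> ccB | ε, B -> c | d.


A nonterminal is nullable iff some alternative derives ε (directly, or every symbol in it is nullable)
Nullable: {A, S}


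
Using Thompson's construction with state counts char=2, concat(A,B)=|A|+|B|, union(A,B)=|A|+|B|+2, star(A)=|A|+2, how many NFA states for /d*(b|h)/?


Syntax tree has 3 char leaf(s), 1 union(s), 1 star(s)
chars contribute 3×2 = 6; each union adds +2; each star adds +2
Total: 6 + 2 + 2 = 10 states


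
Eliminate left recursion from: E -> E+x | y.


Left-recursive alternatives: E+x; non-recursive: y
Introduce E': E -> yE', E' -> +xE' | ε


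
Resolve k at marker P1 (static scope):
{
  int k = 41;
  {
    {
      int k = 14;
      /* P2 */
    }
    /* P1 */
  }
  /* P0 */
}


P1's block does not declare k; resolves to the enclosing declaration at depth 0
k = 41


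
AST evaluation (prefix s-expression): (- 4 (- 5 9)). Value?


Evaluate inner: (- 5 9) = -4
Evaluate root: (- 4 -4) = 8
Result: 8


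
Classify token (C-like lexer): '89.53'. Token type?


Pattern: digits with a decimal point
Type: FLOAT_LITERAL


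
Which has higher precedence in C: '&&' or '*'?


'*' is multiplicative (level 10); '&&' is logical AND (level 2)
Higher level binds tighter
'*' has higher precedence than '&&'


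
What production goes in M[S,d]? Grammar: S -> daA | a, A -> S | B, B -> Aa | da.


For [S, d]: 'd' ∈ FIRST(daA)
Entry: S -> daA


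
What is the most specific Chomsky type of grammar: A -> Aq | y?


Left-linear: every RHS is a terminal or one nonterminal followed by a terminal
Classification: Type 3 (Regular)


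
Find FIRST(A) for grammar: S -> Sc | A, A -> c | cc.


Per alternative of A: FIRST(c) = {c}; FIRST(cc) = {c}
FIRST(A) = {c}


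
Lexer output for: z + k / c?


Scan left to right, longest-match per lexeme
Tokens: ID(z), OP(+), ID(k), OP(/), ID(c)


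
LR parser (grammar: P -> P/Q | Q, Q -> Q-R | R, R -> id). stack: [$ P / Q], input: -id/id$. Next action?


'-' can extend Q; shift to build Q -> Q-R
Action: shift


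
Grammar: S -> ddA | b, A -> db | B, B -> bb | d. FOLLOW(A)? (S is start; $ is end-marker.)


$ ∈ FOLLOW(S). For each A -> αBβ: add FIRST(β)\{ε} to FOLLOW(B); if β nullable, add FOLLOW(A).
FOLLOW(A) = {$}


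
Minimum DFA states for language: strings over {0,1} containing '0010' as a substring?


KMP-style automaton: 4 progress states + 1 absorbing accept = 5
Minimal DFA: 5 states


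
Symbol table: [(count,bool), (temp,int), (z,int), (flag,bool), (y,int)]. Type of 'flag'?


Lookup 'flag' → type bool


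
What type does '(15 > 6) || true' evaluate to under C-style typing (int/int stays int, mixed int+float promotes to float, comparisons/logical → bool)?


Operand types: bool || bool
Rule: logical operators take bool operands and yield bool
Result type: bool


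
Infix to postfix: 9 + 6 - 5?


Left to right (same or higher precedence on left)
Postfix: 9 6 + 5 -


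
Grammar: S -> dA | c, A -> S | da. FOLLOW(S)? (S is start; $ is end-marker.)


$ ∈ FOLLOW(S). For each A -> αBβ: add FIRST(β)\{ε} to FOLLOW(B); if β nullable, add FOLLOW(A).
FOLLOW(S) = {$}


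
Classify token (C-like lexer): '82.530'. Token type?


Pattern: digits with a decimal point
Type: FLOAT_LITERAL


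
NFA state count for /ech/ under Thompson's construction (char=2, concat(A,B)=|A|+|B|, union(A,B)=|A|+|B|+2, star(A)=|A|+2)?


Syntax tree has 3 char leaf(s), 0 union(s), 0 star(s)
chars contribute 3×2 = 6; each union adds +2; each star adds +2
Total: 6 + 0 + 0 = 6 states


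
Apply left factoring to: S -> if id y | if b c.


Common prefix: 'if'
Factored: S -> if S', S' -> id y | b c


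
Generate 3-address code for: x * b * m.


Break into single-operator statements:
t1 = x * b
t2 = t1 * m


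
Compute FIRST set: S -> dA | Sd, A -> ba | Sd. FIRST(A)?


Per alternative of A: FIRST(ba) = {b}; FIRST(Sd) = {d}
FIRST(A) = {b, d}


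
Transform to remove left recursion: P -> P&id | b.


Left-recursive alternatives: P&id; non-recursive: b
Introduce P': P -> bP', P' -> &idP' | ε


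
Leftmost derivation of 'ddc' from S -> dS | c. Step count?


Derivation: S => dS => ddS => ddc
Steps: 3


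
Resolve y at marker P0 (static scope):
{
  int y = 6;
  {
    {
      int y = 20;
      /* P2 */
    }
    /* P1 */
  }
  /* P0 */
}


y declared in the same block as P0
y = 6


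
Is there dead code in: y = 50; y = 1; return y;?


first assignment to y is overwritten before any read
Dead: 'y = 50'


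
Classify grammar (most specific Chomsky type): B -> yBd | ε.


Single nonterminal LHS, but y^n d^n is not regular
Classification: Type 2 (Context-Free)


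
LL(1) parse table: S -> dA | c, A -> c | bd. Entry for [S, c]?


For [S, c]: 'c' ∈ FIRST(c)
Entry: S -> c


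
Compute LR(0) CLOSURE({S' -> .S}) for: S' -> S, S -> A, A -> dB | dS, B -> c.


Start: S' -> .S
For each item with dot before a nonterminal B, add B -> .γ for every B-production
Closure: [S' -> .S, S -> .A, A -> .dB, A -> .dS]


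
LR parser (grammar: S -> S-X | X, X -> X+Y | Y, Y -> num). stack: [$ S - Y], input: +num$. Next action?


'Y' (not preceded by X+) is the handle for X -> Y
Action: reduce (X -> Y)


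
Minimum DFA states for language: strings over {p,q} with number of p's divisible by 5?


Track (count of p) mod 5: states 0..4, accept at 0
Minimal DFA: 5 states


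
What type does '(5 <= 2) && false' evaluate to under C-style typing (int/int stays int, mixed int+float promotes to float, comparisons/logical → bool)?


Operand types: bool && bool
Rule: logical operators take bool operands and yield bool
Result type: bool


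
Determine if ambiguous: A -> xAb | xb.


balanced x^n…b^n: each string has a unique parse
Unambiguous


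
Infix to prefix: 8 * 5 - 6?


left-to-right (same/higher precedence on left): tree is (- (* 8 5) 6)
Prefix: - * 8 5 6


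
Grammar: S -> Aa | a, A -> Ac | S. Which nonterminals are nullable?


A nonterminal is nullable iff some alternative derives ε (directly, or every symbol in it is nullable)
Nullable: {}


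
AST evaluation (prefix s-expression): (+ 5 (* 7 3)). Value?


Evaluate inner: (* 7 3) = 21
Evaluate root: (+ 5 21) = 26
Result: 26


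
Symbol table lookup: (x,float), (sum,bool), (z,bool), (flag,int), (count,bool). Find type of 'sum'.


Lookup 'sum' → type bool


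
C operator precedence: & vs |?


'&' is bitwise AND (level 5); '|' is bitwise OR (level 3)
Higher level binds tighter
'&' has higher precedence than '|'


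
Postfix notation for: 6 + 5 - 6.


Left to right (same or higher precedence on left)
Postfix: 6 5 + 6 -


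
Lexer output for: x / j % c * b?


Scan left to right, longest-match per lexeme
Tokens: ID(x), OP(/), ID(j), OP(%), ID(c), OP(*), ID(b)


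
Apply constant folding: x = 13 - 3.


13 - 3 = 10 at compile time
Optimized: x = 10


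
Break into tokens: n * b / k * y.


Scan left to right, longest-match per lexeme
Tokens: ID(n), OP(*), ID(b), OP(/), ID(k), OP(*), ID(y)


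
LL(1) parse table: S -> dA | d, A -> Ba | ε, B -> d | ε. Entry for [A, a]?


For [A, a]: 'a' ∈ FIRST(Ba)
Entry: A -> Ba


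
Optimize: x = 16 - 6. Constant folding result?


16 - 6 = 10 at compile time
Optimized: x = 10


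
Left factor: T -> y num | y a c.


Common prefix: 'y'
Factored: T -> y T', T' -> num | a c


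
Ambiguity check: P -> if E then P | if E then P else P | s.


dangling else: 'if E then if E then s else s' parses two ways
Ambiguous


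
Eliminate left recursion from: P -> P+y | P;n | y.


Left-recursive alternatives: P+y, P;n; non-recursive: y
Introduce P': P -> yP', P' -> +yP' | ;nP' | ε


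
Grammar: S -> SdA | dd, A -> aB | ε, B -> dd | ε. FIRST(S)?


Per alternative of S: FIRST(SdA) = {d}; FIRST(dd) = {d}
FIRST(S) = {d}


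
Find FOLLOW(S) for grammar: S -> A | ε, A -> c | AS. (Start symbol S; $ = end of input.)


$ ∈ FOLLOW(S). For each A -> αBβ: add FIRST(β)\{ε} to FOLLOW(B); if β nullable, add FOLLOW(A).
FOLLOW(S) = {$, c}


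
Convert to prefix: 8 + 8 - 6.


left-to-right (same/higher precedence on left): tree is (- (+ 8 8) 6)
Prefix: - + 8 8 6


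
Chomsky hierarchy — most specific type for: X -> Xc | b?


Left-linear: every RHS is a terminal or one nonterminal followed by a terminal
Classification: Type 3 (Regular)


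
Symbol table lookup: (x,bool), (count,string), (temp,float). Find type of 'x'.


Lookup 'x' → type bool


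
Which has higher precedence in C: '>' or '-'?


'-' is additive (level 9); '>' is relational (level 7)
Higher level binds tighter
'-' has higher precedence than '>'


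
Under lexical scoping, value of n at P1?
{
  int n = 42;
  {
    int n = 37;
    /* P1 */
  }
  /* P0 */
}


n declared in the same block as P1
n = 37


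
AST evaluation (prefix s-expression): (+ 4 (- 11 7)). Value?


Evaluate inner: (- 11 7) = 4
Evaluate root: (+ 4 4) = 8
Result: 8


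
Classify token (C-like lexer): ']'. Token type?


Pattern: delimiter/punctuation
Type: PUNCTUATION


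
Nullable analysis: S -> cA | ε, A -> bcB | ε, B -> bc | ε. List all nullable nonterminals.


A nonterminal is nullable iff some alternative derives ε (directly, or every symbol in it is nullable)
Nullable: {A, B, S}


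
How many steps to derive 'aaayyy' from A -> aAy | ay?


Derivation: A => aAy => aaAyy => aaayyy
Steps: 3


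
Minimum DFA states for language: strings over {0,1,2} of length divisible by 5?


Track length mod 5: states 0..4, accept at 0
Minimal DFA: 5 states


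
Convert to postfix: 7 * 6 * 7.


Left to right (same or higher precedence on left)
Postfix: 7 6 * 7 *


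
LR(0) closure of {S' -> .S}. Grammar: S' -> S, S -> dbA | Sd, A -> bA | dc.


Start: S' -> .S
For each item with dot before a nonterminal B, add B -> .γ for every B-production
Closure: [S' -> .S, S -> .dbA, S -> .Sd]


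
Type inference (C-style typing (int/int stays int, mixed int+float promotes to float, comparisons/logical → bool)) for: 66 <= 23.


Operand types: int <= int
Rule: comparison yields bool
Result type: bool


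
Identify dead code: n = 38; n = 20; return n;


first assignment to n is overwritten before any read
Dead: 'n = 38'


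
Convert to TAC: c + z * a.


Break into single-operator statements:
t1 = z * a
t2 = c + t1


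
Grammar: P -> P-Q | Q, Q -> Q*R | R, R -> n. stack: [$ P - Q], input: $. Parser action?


handle 'P-Q' on top; lookahead ∈ FOLLOW(P) = {-, $}
Action: reduce (P -> P-Q)


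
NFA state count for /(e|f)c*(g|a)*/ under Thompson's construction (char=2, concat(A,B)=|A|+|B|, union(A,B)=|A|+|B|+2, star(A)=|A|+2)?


Syntax tree has 5 char leaf(s), 2 union(s), 2 star(s)
chars contribute 5×2 = 10; each union adds +2; each star adds +2
Total: 10 + 4 + 4 = 18 states


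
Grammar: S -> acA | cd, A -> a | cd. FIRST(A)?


Per alternative of A: FIRST(a) = {a}; FIRST(cd) = {c}
FIRST(A) = {a, c}


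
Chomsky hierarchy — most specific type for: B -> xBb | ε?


Single nonterminal LHS, but x^n b^n is not regular
Classification: Type 2 (Context-Free)


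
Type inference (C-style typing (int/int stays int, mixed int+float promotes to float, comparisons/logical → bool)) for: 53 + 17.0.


Operand types: int + float
Rule: mixed int/float promotes to float; int/int stays int
Result type: float


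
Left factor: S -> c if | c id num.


Common prefix: 'c'
Factored: S -> c S', S' -> if | id num


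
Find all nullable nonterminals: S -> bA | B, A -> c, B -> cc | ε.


A nonterminal is nullable iff some alternative derives ε (directly, or every symbol in it is nullable)
Nullable: {B, S}


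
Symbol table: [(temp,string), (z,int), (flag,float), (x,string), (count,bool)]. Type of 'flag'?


Lookup 'flag' → type float


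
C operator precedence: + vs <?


'+' is additive (level 9); '<' is relational (level 7)
Higher level binds tighter
'+' has higher precedence than '<'


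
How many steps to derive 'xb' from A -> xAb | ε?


Derivation: A => xAb => xb
Steps: 2


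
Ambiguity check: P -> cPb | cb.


balanced c^n…b^n: each string has a unique parse
Unambiguous


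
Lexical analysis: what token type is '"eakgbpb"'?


Pattern: double-quoted sequence
Type: STRING_LITERAL


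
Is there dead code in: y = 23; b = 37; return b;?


y is assigned but never read
Dead: 'y = 23'


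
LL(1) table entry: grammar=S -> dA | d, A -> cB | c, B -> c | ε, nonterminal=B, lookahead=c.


For [B, c]: 'c' ∈ FIRST(c)
Entry: B -> c


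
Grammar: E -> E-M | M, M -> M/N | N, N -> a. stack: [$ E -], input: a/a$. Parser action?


no handle ('E-' is not any RHS); shift 'a'
Action: shift


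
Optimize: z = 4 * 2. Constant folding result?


4 * 2 = 8 at compile time
Optimized: z = 8


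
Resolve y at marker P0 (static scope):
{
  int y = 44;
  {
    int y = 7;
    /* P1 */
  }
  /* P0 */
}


y declared in the same block as P0
y = 44


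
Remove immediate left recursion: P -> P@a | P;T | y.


Left-recursive alternatives: P@a, P;T; non-recursive: y
Introduce P': P -> yP', P' -> @aP' | ;TP' | ε


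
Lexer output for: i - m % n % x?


Scan left to right, longest-match per lexeme
Tokens: ID(i), OP(-), ID(m), OP(%), ID(n), OP(%), ID(x)


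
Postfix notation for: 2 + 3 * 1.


* has higher precedence, evaluate 3*1 first
Postfix: 2 3 1 * +


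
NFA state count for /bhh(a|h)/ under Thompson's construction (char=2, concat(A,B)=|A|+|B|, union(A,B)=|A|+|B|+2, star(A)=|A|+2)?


Syntax tree has 5 char leaf(s), 1 union(s), 0 star(s)
chars contribute 5×2 = 10; each union adds +2; each star adds +2
Total: 10 + 2 + 0 = 12 states


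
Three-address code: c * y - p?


Break into single-operator statements:
t1 = c * y
t2 = t1 - p


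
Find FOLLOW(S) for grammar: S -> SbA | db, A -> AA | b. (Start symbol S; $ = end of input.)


$ ∈ FOLLOW(S). For each A -> αBβ: add FIRST(β)\{ε} to FOLLOW(B); if β nullable, add FOLLOW(A).
FOLLOW(S) = {$, b}


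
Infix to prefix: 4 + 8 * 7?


'*' binds tighter: tree is (+ 4 (* 8 7))
Prefix: + 4 * 8 7


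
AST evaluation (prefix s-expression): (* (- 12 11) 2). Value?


Evaluate inner: (- 12 11) = 1
Evaluate root: (* 1 2) = 2
Result: 2


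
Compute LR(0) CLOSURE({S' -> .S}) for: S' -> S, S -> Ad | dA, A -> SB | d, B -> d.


Start: S' -> .S
For each item with dot before a nonterminal B, add B -> .γ for every B-production
Closure: [S' -> .S, S -> .Ad, S -> .dA, A -> .SB, A -> .d]


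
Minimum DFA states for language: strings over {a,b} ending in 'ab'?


Track the longest suffix of input matching a prefix of 'ab': 3 classes (prefixes of length 0..2)
Minimal DFA: 3 states


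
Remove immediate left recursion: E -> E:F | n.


Left-recursive alternatives: E:F; non-recursive: n
Introduce E': E -> nE', E' -> :FE' | ε


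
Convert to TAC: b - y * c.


Break into single-operator statements:
t1 = y * c
t2 = b - t1


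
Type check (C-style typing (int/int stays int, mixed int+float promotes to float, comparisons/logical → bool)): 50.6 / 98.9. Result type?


Operand types: float / float
Rule: mixed int/float promotes to float; int/int stays int
Result type: float


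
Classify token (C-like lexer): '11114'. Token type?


Pattern: digits only
Type: INTEGER_LITERAL


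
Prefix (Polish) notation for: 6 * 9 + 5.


left-to-right (same/higher precedence on left): tree is (+ (* 6 9) 5)
Prefix: + * 6 9 5


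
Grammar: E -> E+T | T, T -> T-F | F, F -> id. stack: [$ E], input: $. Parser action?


start symbol E on stack, input exhausted
Action: accept


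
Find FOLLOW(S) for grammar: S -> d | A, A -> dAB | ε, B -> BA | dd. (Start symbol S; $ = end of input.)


$ ∈ FOLLOW(S). For each A -> αBβ: add FIRST(β)\{ε} to FOLLOW(B); if β nullable, add FOLLOW(A).
FOLLOW(S) = {$}


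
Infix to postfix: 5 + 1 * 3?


* has higher precedence, evaluate 1*3 first
Postfix: 5 1 3 * +


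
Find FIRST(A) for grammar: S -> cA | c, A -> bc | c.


Per alternative of A: FIRST(bc) = {b}; FIRST(c) = {c}
FIRST(A) = {b, c}


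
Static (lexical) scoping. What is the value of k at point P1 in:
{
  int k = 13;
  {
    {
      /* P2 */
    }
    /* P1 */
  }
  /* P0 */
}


P1's block does not declare k; resolves to the enclosing declaration at depth 0
k = 13


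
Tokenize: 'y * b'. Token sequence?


Scan left to right, longest-match per lexeme
Tokens: ID(y), OP(*), ID(b)


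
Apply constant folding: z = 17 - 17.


17 - 17 = 0 at compile time
Optimized: z = 0


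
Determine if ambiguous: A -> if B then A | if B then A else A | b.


dangling else: 'if B then if B then b else b' parses two ways
Ambiguous


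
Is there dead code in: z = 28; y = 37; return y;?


z is assigned but never read
Dead: 'z = 28'


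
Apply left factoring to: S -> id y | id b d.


Common prefix: 'id'
Factored: S -> id S', S' -> y | b d


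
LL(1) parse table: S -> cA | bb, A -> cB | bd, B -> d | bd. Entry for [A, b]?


For [A, b]: 'b' ∈ FIRST(bd)
Entry: A -> bd


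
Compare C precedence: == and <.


'<' is relational (level 7); '==' is equality (level 6)
Higher level binds tighter
'<' has higher precedence than '=='


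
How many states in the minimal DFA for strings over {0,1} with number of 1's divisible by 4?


Track (count of 1) mod 4: states 0..3, accept at 0
Minimal DFA: 4 states


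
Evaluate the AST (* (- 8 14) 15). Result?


Evaluate inner: (- 8 14) = -6
Evaluate root: (* -6 15) = -90
Result: -90


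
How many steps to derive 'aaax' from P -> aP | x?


Derivation: P => aP => aaP => aaaP => aaax
Steps: 4


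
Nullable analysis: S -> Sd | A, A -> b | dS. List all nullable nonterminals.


A nonterminal is nullable iff some alternative derives ε (directly, or every symbol in it is nullable)
Nullable: {}


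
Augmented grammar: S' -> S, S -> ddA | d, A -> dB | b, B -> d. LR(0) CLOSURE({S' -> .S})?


Start: S' -> .S
For each item with dot before a nonterminal B, add B -> .γ for every B-production
Closure: [S' -> .S, S -> .ddA, S -> .d]


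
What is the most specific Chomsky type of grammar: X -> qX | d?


Right-linear: every RHS is a terminal or a terminal followed by one nonterminal
Classification: Type 3 (Regular)


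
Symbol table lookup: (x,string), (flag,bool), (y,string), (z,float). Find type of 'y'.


Lookup 'y' → type string


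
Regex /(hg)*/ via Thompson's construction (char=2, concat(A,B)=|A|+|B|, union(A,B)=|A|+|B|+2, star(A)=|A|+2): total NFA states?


Syntax tree has 2 char leaf(s), 0 union(s), 1 star(s)
chars contribute 2×2 = 4; each union adds +2; each star adds +2
Total: 4 + 0 + 2 = 6 states


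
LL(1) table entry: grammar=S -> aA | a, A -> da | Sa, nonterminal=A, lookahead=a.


For [A, a]: 'a' ∈ FIRST(Sa)
Entry: A -> Sa


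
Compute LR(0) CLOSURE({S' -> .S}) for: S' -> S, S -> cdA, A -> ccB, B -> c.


Start: S' -> .S
For each item with dot before a nonterminal B, add B -> .γ for every B-production
Closure: [S' -> .S, S -> .cdA]


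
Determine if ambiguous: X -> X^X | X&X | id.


'id^id&id' has two parse trees (no precedence encoded between ^ and &)
Ambiguous


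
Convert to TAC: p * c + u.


Break into single-operator statements:
t1 = p * c
t2 = t1 + u


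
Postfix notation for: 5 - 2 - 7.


Left to right (same or higher precedence on left)
Postfix: 5 2 - 7 -


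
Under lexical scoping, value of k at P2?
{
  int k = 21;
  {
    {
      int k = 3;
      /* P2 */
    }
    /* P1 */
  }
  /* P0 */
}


k declared in the same block as P2
k = 3


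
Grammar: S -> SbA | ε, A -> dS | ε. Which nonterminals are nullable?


A nonterminal is nullable iff some alternative derives ε (directly, or every symbol in it is nullable)
Nullable: {A, S}


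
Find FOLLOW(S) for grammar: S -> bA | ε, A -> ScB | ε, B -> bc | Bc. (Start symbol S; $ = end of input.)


$ ∈ FOLLOW(S). For each A -> αBβ: add FIRST(β)\{ε} to FOLLOW(B); if β nullable, add FOLLOW(A).
FOLLOW(S) = {$, c}


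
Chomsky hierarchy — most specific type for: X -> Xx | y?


Left-linear: every RHS is a terminal or one nonterminal followed by a terminal
Classification: Type 3 (Regular)


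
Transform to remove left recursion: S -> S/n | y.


Left-recursive alternatives: S/n; non-recursive: y
Introduce S': S -> yS', S' -> /nS' | ε


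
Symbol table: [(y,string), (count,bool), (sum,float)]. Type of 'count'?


Lookup 'count' → type bool


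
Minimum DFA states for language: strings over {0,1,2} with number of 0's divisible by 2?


Track (count of 0) mod 2: states 0..1, accept at 0
Minimal DFA: 2 states


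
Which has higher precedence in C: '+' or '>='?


'+' is additive (level 9); '>=' is relational (level 7)
Higher level binds tighter
'+' has higher precedence than '>='


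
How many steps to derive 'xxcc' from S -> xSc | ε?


Derivation: S => xSc => xxScc => xxcc
Steps: 3


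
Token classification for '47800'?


Pattern: digits only
Type: INTEGER_LITERAL


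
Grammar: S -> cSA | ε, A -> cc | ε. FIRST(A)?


Per alternative of A: FIRST(cc) = {c}; FIRST(ε) = {ε}
FIRST(A) = {c, ε}


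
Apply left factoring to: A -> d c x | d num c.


Common prefix: 'd'
Factored: A -> d A', A' -> c x | num c


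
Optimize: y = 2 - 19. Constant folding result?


2 - 19 = -17 at compile time
Optimized: y = -17


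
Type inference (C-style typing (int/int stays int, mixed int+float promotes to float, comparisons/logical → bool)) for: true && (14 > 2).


Operand types: bool && bool
Rule: logical operators take bool operands and yield bool
Result type: bool


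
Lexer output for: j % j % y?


Scan left to right, longest-match per lexeme
Tokens: ID(j), OP(%), ID(j), OP(%), ID(y)


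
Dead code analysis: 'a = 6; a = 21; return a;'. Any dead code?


first assignment to a is overwritten before any read
Dead: 'a = 6'


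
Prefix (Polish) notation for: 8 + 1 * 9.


'*' binds tighter: tree is (+ 8 (* 1 9))
Prefix: + 8 * 1 9


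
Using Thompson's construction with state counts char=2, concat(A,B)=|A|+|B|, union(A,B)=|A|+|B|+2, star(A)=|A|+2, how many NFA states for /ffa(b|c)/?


Syntax tree has 5 char leaf(s), 1 union(s), 0 star(s)
chars contribute 5×2 = 10; each union adds +2; each star adds +2
Total: 10 + 2 + 0 = 12 states


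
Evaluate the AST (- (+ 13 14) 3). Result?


Evaluate inner: (+ 13 14) = 27
Evaluate root: (- 27 3) = 24
Result: 24


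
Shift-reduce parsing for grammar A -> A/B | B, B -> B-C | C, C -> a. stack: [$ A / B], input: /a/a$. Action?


handle 'A/B' on top; lookahead ∈ FOLLOW(A) = {/, $}
Action: reduce (A -> A/B)


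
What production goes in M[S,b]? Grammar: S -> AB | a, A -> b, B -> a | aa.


For [S, b]: 'b' ∈ FIRST(AB)
Entry: S -> AB


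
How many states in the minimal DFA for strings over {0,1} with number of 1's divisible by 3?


Track (count of 1) mod 3: states 0..2, accept at 0
Minimal DFA: 3 states


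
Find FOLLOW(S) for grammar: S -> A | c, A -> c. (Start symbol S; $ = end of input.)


$ ∈ FOLLOW(S). For each A -> αBβ: add FIRST(β)\{ε} to FOLLOW(B); if β nullable, add FOLLOW(A).
FOLLOW(S) = {$}


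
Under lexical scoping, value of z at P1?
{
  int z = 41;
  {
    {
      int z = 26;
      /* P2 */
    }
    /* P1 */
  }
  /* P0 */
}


P1's block does not declare z; resolves to the enclosing declaration at depth 0
z = 41


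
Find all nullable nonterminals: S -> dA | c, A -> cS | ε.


A nonterminal is nullable iff some alternative derives ε (directly, or every symbol in it is nullable)
Nullable: {A}


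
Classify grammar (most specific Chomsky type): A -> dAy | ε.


Single nonterminal LHS, but d^n y^n is not regular
Classification: Type 2 (Context-Free)


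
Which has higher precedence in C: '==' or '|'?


'==' is equality (level 6); '|' is bitwise OR (level 3)
Higher level binds tighter
'==' has higher precedence than '|'


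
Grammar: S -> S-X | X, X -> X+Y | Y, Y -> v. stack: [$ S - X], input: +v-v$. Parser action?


'+' can extend X; shift to build X -> X+Y
Action: shift


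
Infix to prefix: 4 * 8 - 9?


left-to-right (same/higher precedence on left): tree is (- (* 4 8) 9)
Prefix: - * 4 8 9


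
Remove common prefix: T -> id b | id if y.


Common prefix: 'id'
Factored: T -> id T', T' -> b | if y


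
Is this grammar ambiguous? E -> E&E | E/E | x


'x&x/x' has two parse trees (no precedence encoded between & and /)
Ambiguous


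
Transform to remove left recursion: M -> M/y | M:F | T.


Left-recursive alternatives: M/y, M:F; non-recursive: T
Introduce M': M -> TM', M' -> /yM' | :FM' | ε


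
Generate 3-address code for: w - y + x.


Break into single-operator statements:
t1 = w - y
t2 = t1 + x


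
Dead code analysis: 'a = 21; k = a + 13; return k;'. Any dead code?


a is read by k's definition; k is returned
No dead code


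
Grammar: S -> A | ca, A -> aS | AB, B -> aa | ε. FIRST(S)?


Per alternative of S: FIRST(A) = {a}; FIRST(ca) = {c}
FIRST(S) = {a, c}


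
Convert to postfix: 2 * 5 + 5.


Left to right (same or higher precedence on left)
Postfix: 2 5 * 5 +


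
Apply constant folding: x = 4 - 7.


4 - 7 = -3 at compile time
Optimized: x = -3


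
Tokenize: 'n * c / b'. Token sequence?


Scan left to right, longest-match per lexeme
Tokens: ID(n), OP(*), ID(c), OP(/), ID(b)


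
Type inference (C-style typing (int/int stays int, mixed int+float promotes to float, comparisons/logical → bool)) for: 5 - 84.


Operand types: int - int
Rule: mixed int/float promotes to float; int/int stays int
Result type: int


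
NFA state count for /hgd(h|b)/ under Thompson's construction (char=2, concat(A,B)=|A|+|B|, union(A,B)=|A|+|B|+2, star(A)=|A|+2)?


Syntax tree has 5 char leaf(s), 1 union(s), 0 star(s)
chars contribute 5×2 = 10; each union adds +2; each star adds +2
Total: 10 + 2 + 0 = 12 states


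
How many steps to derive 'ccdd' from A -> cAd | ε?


Derivation: A => cAd => ccAdd => ccdd
Steps: 3


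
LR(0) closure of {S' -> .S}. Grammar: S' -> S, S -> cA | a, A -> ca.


Start: S' -> .S
For each item with dot before a nonterminal B, add B -> .γ for every B-production
Closure: [S' -> .S, S -> .cA, S -> .a]


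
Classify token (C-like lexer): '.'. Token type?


Pattern: operator symbol
Type: OPERATOR


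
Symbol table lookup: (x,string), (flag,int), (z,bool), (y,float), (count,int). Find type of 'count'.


Lookup 'count' → type int


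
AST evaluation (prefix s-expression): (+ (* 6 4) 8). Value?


Evaluate inner: (* 6 4) = 24
Evaluate root: (+ 24 8) = 32
Result: 32


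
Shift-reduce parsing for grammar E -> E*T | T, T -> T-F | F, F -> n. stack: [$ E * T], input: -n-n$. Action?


'-' can extend T; shift to build T -> T-F
Action: shift


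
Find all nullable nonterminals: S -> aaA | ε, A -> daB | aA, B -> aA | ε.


A nonterminal is nullable iff some alternative derives ε (directly, or every symbol in it is nullable)
Nullable: {B, S}


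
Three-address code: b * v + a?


Break into single-operator statements:
t1 = b * v
t2 = t1 + a


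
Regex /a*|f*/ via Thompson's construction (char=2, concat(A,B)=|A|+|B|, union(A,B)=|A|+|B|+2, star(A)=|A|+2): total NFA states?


Syntax tree has 2 char leaf(s), 1 union(s), 2 star(s)
chars contribute 2×2 = 4; each union adds +2; each star adds +2
Total: 4 + 2 + 4 = 10 states


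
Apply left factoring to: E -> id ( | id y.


Common prefix: 'id'
Factored: E -> id E', E' -> ( | y


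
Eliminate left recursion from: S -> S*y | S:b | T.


Left-recursive alternatives: S*y, S:b; non-recursive: T
Introduce S': S -> TS', S' -> *yS' | :bS' | ε


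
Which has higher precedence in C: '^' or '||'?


'^' is bitwise XOR (level 4); '||' is logical OR (level 1)
Higher level binds tighter
'^' has higher precedence than '||'


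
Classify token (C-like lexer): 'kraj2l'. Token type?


Pattern: letter/underscore followed by alphanumerics, not a keyword
Type: IDENTIFIER


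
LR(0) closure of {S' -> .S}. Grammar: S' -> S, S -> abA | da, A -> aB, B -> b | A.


Start: S' -> .S
For each item with dot before a nonterminal B, add B -> .γ for every B-production
Closure: [S' -> .S, S -> .abA, S -> .da]


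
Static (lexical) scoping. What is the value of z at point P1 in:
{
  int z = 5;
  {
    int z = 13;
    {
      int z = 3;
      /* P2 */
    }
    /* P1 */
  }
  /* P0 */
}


z declared in the same block as P1
z = 13


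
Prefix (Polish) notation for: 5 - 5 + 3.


left-to-right (same/higher precedence on left): tree is (+ (- 5 5) 3)
Prefix: + - 5 5 3


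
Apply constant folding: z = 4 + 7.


4 + 7 = 11 at compile time
Optimized: z = 11


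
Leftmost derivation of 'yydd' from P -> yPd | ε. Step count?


Derivation: P => yPd => yyPdd => yydd
Steps: 3


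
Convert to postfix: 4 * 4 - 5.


Left to right (same or higher precedence on left)
Postfix: 4 4 * 5 -


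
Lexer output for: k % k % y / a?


Scan left to right, longest-match per lexeme
Tokens: ID(k), OP(%), ID(k), OP(%), ID(y), OP(/), ID(a)


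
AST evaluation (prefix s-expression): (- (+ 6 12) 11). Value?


Evaluate inner: (+ 6 12) = 18
Evaluate root: (- 18 11) = 7
Result: 7


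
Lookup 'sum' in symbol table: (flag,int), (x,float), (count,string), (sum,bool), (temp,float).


Lookup 'sum' → type bool


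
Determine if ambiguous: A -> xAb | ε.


balanced x^n…b^n: each string has a unique parse
Unambiguous


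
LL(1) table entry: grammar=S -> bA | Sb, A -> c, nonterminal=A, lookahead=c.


For [A, c]: 'c' ∈ FIRST(c)
Entry: A -> c


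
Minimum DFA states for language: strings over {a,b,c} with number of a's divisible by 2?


Track (count of a) mod 2: states 0..1, accept at 0
Minimal DFA: 2 states


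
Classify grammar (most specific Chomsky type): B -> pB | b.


Right-linear: every RHS is a terminal or a terminal followed by one nonterminal
Classification: Type 3 (Regular)


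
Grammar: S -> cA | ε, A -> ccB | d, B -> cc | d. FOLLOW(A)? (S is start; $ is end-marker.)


$ ∈ FOLLOW(S). For each A -> αBβ: add FIRST(β)\{ε} to FOLLOW(B); if β nullable, add FOLLOW(A).
FOLLOW(A) = {$}


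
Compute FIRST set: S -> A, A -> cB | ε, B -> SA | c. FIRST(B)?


Per alternative of B: FIRST(SA) = {c, ε}; FIRST(c) = {c}
FIRST(B) = {c, ε}


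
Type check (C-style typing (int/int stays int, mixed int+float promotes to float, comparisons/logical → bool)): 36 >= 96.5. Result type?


Operand types: int >= float
Rule: comparison yields bool
Result type: bool


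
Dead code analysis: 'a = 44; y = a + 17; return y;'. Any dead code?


a is read by y's definition; y is returned
No dead code


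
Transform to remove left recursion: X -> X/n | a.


Left-recursive alternatives: X/n; non-recursive: a
Introduce X': X -> aX', X' -> /nX' | ε


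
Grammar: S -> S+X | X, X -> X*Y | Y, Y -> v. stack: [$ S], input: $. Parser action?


start symbol S on stack, input exhausted
Action: accept


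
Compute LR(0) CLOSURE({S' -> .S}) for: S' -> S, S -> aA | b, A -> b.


Start: S' -> .S
For each item with dot before a nonterminal B, add B -> .γ for every B-production
Closure: [S' -> .S, S -> .aA, S -> .b]


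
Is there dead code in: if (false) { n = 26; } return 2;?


condition is constant false, so the whole block is unreachable
Dead: 'if (false) { n = 26; }'


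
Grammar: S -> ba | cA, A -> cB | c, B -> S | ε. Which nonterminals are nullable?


A nonterminal is nullable iff some alternative derives ε (directly, or every symbol in it is nullable)
Nullable: {B}


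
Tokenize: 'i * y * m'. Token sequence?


Scan left to right, longest-match per lexeme
Tokens: ID(i), OP(*), ID(y), OP(*), ID(m)


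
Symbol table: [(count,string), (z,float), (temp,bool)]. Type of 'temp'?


Lookup 'temp' → type bool


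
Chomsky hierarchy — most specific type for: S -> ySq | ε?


Single nonterminal LHS, but y^n q^n is not regular
Classification: Type 2 (Context-Free)


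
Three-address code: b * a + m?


Break into single-operator statements:
t1 = b * a
t2 = t1 + m


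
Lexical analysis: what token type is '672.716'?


Pattern: digits with a decimal point
Type: FLOAT_LITERAL


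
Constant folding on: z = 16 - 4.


16 - 4 = 12 at compile time
Optimized: z = 12


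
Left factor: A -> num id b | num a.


Common prefix: 'num'
Factored: A -> num A', A' -> id b | a


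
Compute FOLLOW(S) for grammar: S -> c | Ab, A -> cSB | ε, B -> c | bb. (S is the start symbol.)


$ ∈ FOLLOW(S). For each A -> αBβ: add FIRST(β)\{ε} to FOLLOW(B); if β nullable, add FOLLOW(A).
FOLLOW(S) = {$, b, c}


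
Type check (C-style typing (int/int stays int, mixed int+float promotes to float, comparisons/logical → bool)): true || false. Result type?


Operand types: bool || bool
Rule: logical operators take bool operands and yield bool
Result type: bool


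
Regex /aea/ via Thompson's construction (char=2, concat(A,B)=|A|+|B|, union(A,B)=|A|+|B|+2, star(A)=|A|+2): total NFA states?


Syntax tree has 3 char leaf(s), 0 union(s), 0 star(s)
chars contribute 3×2 = 6; each union adds +2; each star adds +2
Total: 6 + 0 + 0 = 6 states


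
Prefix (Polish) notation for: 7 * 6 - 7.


left-to-right (same/higher precedence on left): tree is (- (* 7 6) 7)
Prefix: - * 7 6 7


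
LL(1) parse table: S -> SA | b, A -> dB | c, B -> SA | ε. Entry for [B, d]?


For [B, d]: ε is nullable and 'd' ∈ FOLLOW(B)
Entry: B -> ε


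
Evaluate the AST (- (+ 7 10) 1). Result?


Evaluate inner: (+ 7 10) = 17
Evaluate root: (- 17 1) = 16
Result: 16


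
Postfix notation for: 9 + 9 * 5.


* has higher precedence, evaluate 9*5 first
Postfix: 9 9 5 * +


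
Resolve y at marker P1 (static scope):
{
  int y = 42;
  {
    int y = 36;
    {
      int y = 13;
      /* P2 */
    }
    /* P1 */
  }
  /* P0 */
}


y declared in the same block as P1
y = 36


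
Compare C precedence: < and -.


'-' is additive (level 9); '<' is relational (level 7)
Higher level binds tighter
'-' has higher precedence than '<'


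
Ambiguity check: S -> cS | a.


right-linear, alternatives start with distinct terminals 'c' vs 'a': unique leftmost derivation
Unambiguous


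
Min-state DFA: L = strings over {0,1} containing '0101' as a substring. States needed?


KMP-style automaton: 4 progress states + 1 absorbing accept = 5
Minimal DFA: 5 states


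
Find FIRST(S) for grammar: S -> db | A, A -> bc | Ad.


Per alternative of S: FIRST(db) = {d}; FIRST(A) = {b}
FIRST(S) = {b, d}


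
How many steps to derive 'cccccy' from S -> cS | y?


Derivation: S => cS => ccS => cccS => ccccS => cccccS => cccccy
Steps: 6


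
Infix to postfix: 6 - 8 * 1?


* has higher precedence, evaluate 8*1 first
Postfix: 6 8 1 * -


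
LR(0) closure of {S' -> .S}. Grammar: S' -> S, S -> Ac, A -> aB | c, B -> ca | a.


Start: S' -> .S
For each item with dot before a nonterminal B, add B -> .γ for every B-production
Closure: [S' -> .S, S -> .Ac, A -> .aB, A -> .c]


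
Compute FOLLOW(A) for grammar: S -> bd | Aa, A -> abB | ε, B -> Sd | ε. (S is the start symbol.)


$ ∈ FOLLOW(S). For each A -> αBβ: add FIRST(β)\{ε} to FOLLOW(B); if β nullable, add FOLLOW(A).
FOLLOW(A) = {a}


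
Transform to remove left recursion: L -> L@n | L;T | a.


Left-recursive alternatives: L@n, L;T; non-recursive: a
Introduce L': L -> aL', L' -> @nL' | ;TL' | ε


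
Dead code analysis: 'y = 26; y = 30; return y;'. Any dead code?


first assignment to y is overwritten before any read
Dead: 'y = 26'


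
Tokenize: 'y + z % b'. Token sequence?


Scan left to right, longest-match per lexeme
Tokens: ID(y), OP(+), ID(z), OP(%), ID(b)


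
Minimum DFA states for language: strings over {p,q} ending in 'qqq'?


Track the longest suffix of input matching a prefix of 'qqq': 4 classes (prefixes of length 0..3)
Minimal DFA: 4 states


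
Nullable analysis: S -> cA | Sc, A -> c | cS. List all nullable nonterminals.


A nonterminal is nullable iff some alternative derives ε (directly, or every symbol in it is nullable)
Nullable: {}


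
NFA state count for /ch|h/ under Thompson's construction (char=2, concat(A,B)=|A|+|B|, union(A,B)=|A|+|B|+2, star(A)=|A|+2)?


Syntax tree has 3 char leaf(s), 1 union(s), 0 star(s)
chars contribute 3×2 = 6; each union adds +2; each star adds +2
Total: 6 + 2 + 0 = 8 states


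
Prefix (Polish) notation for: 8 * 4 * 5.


left-to-right (same/higher precedence on left): tree is (* (* 8 4) 5)
Prefix: * * 8 4 5
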